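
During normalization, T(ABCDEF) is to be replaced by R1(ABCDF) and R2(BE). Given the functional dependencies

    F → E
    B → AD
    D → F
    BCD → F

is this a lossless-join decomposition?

Yes

Common attributes: R1 ∩ R2 = {B}.
Closure of {B}: B → AD applies, adding AD; D → F applies, adding F; F → E applies, adding E. So (B)⁺ = {ABDEF}.
This closure contains every attribute of R2, so R1 ∩ R2 → R2. The join is lossless.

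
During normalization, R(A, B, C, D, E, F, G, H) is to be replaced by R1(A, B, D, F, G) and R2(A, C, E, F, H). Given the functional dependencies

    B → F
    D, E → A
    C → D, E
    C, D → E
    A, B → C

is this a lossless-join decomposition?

Common attributes: R1 ∩ R2 = {A, F}.
No dependency enlarges {A, F}, so (A, F)⁺ = {A, F}.
The closure contains neither all of R1 = {A, B, D, F, G} nor all of R2 = {A, C, E, F, H}, so the common attributes are not a superkey of either fragment. The join is lossy.

No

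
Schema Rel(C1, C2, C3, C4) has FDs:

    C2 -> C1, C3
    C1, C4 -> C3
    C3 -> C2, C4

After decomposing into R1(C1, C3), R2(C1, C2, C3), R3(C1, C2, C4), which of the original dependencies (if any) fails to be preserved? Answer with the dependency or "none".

none

C2 → C1, C3 lies within R2.
C1, C4 → C3: restricted closure across fragments reaches C3.
C3 → C2, C4: restricted closure across fragments reaches C2, C4.
Every dependency is enforceable on the fragments, so the decomposition is dependency-preserving.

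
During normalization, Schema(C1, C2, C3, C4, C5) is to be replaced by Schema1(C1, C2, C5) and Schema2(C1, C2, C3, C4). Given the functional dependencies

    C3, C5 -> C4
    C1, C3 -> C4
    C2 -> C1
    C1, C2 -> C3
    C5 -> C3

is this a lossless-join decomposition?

Yes

Common attributes: Schema1 ∩ Schema2 = {C1, C2}.
Closure of {C1, C2}: C1, C2 → C3 applies, adding C3; C1, C3 → C4 applies, adding C4. So (C1, C2)⁺ = {C1, C2, C3, C4}.
This closure contains every attribute of Schema2, so Schema1 ∩ Schema2 → Schema2. The join is lossless.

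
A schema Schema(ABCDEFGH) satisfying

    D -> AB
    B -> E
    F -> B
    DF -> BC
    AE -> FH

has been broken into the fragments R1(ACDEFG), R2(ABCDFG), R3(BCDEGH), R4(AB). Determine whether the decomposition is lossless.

Yes

Chase test. Columns are ABCDEFGH; row i has aⱼ where attribute j ∈ Ri, else bᵢⱼ.
Initial tableau (one row per fragment):
  row 1: a1 b12 a3 a4 a5 a6 a7 b18
  row 2: a1 a2 a3 a4 b25 a6 a7 b28
  row 3: b31 a2 a3 a4 a5 b36 a7 a8
  row 4: a1 a2 b43 b44 b45 b46 b47 b48
Rows 1 and 2 agree on D; apply D→AB and equate their AB entries.
Rows 1 and 3 agree on D; apply D→AB and equate their AB entries.
Rows 1 and 2 agree on B; apply B→E and equate their E entries.
Rows 1 and 4 agree on B; apply B→E and equate their E entries.
Rows 1 and 2 agree on AE; apply AE→FH and equate their FH entries.
Rows 1 and 3 agree on AE; apply AE→FH and equate their FH entries.
Rows 1 and 4 agree on AE; apply AE→FH and equate their FH entries.
Row 1 is now all distinguished symbols — the join is lossless.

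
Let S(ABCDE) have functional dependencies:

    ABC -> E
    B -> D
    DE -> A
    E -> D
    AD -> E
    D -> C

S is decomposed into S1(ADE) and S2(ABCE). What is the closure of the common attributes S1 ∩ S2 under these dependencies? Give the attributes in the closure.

ACDE

S1 ∩ S2 = {AE}.
E → D applies, adding D
D → C applies, adding C
Closure: {ACDE}.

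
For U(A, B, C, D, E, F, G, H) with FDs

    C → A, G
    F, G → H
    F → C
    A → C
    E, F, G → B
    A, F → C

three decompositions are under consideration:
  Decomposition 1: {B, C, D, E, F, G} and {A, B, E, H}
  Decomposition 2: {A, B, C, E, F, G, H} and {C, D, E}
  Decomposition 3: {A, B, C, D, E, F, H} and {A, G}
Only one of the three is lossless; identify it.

Decomposition 1: common = {B, E}, closure = {B, E} → lossy.
Decomposition 2: common = {C, E}, closure = {A, C, E, G} → lossy.
Decomposition 3: common = {A}, closure = {A, C, G} → lossless.

Decomposition 3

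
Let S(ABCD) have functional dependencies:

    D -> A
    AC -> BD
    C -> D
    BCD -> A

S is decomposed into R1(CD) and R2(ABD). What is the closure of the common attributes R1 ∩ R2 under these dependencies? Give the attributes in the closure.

R1 ∩ R2 = {D}.
D → A applies, adding A
Closure: {AD}.

AD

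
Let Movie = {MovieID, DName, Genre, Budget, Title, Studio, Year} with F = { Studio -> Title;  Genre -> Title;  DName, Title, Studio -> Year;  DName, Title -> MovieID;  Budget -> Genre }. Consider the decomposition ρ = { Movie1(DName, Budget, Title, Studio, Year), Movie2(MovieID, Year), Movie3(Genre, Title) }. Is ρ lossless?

Chase test. Columns are MovieID, DName, Genre, Budget, Title, Studio, Year; row i has aⱼ where attribute j ∈ Moviei, else bᵢⱼ.
Initial tableau (one row per fragment):
  row 1: b11 a2 b13 a4 a5 a6 a7
  row 2: a1 b22 b23 b24 b25 b26 a7
  row 3: b31 b32 a3 b34 a5 b36 b37
No row becomes fully distinguished — the join is lossy.

No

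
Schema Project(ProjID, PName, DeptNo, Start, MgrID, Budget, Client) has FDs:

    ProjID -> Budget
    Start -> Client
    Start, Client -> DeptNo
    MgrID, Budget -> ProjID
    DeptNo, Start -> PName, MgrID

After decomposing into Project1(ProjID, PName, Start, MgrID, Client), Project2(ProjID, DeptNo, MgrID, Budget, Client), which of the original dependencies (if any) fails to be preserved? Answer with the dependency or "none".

Check Start, Client → DeptNo: no single fragment contains all of {DeptNo, Start, Client}, and the restricted closure of {Start, Client} across the fragments never reaches {DeptNo}.
ProjID → Budget is preserved.
Start → Client is preserved.
MgrID, Budget → ProjID is preserved.
DeptNo, Start → PName, MgrID is preserved.

Start, Client -> DeptNo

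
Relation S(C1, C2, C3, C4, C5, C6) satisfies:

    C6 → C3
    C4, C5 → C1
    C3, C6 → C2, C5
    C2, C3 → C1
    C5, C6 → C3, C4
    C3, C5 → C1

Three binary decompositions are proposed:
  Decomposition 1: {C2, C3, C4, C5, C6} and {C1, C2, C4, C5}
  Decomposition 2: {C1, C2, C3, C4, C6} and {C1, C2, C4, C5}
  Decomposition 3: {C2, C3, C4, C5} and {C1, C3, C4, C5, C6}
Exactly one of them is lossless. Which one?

Decomposition 1: common = {C2, C4, C5}, closure = {C1, C2, C4, C5} → lossless.
Decomposition 2: common = {C1, C2, C4}, closure = {C1, C2, C4} → lossy.
Decomposition 3: common = {C3, C4, C5}, closure = {C1, C3, C4, C5} → lossy.

Decomposition 1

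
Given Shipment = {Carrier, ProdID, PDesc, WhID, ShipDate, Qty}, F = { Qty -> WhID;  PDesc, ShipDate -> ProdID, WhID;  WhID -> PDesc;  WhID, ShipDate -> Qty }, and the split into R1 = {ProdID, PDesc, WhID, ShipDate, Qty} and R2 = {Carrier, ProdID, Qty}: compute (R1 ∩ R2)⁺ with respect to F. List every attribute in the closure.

ProdID, PDesc, WhID, Qty

R1 ∩ R2 = {ProdID, Qty}.
Qty → WhID applies, adding WhID
WhID → PDesc applies, adding PDesc
Closure: {ProdID, PDesc, WhID, Qty}.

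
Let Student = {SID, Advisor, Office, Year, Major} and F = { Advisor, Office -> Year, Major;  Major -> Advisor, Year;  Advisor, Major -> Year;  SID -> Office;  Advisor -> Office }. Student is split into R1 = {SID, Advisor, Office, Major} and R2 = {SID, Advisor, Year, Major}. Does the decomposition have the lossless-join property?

Common attributes: R1 ∩ R2 = {SID, Advisor, Major}.
Closure of {SID, Advisor, Major}: Major → Advisor, Year applies, adding Year; SID → Office applies, adding Office. So (SID, Advisor, Major)⁺ = {SID, Advisor, Office, Year, Major}.
This closure contains every attribute of R1, so R1 ∩ R2 → R1. The join is lossless.

Yes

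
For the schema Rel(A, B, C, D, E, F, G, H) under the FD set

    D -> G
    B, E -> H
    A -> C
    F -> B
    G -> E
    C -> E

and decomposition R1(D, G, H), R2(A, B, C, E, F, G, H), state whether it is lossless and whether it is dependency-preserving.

lossy but dependency-preserving

Lossless test: (G, H)⁺ = {E, G, H}, which is a superkey of neither fragment — lossy.
Dependency preservation: every FD's attributes lie within a single fragment, so each can be enforced locally — preserved.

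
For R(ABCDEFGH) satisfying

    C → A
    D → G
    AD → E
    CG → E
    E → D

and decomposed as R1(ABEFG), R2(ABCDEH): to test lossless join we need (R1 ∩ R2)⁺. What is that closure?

R1 ∩ R2 = {ABE}.
E → D applies, adding D
D → G applies, adding G
Closure: {ABDEG}.

ABDEG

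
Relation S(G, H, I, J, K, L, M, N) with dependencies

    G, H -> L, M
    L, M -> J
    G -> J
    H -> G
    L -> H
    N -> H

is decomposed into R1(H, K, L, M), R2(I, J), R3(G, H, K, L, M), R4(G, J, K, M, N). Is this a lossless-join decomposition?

No

Chase test. Columns are G, H, I, J, K, L, M, N; row i has aⱼ where attribute j ∈ Ri, else bᵢⱼ.
Initial tableau (one row per fragment):
  row 1: b11 a2 b13 b14 a5 a6 a7 b18
  row 2: b21 b22 a3 a4 b25 b26 b27 b28
  row 3: a1 a2 b33 b34 a5 a6 a7 b38
  row 4: a1 b42 b43 a4 a5 b46 a7 a8
Rows 1 and 3 agree on L, M; apply L, M→J and equate their J entries.
Rows 3 and 4 agree on G; apply G→J and equate their J entries.
Rows 1 and 3 agree on H; apply H→G and equate their G entries.
No row becomes fully distinguished — the join is lossy.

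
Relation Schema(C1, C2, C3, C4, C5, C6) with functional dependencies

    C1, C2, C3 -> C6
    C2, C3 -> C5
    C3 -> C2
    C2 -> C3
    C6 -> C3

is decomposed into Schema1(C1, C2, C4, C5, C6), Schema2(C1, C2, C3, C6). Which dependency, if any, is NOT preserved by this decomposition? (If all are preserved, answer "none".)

none

C1, C2, C3 → C6 lies within Schema2.
C2, C3 → C5: restricted closure across fragments reaches C5.
C3 → C2 lies within Schema2.
C2 → C3 lies within Schema2.
C6 → C3 lies within Schema2.
Every dependency is enforceable on the fragments, so the decomposition is dependency-preserving.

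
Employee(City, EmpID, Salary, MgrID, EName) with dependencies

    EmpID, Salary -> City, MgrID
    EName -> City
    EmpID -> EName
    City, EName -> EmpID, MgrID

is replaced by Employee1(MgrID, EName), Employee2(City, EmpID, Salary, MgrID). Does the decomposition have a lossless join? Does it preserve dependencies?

lossy and not dependency-preserving

Lossless test: (MgrID)⁺ = {MgrID}, which is a superkey of neither fragment — lossy.
Dependency preservation: the restricted closure of {EName} across the fragments never reaches {City}, so EName → City cannot be enforced without a join — not preserved.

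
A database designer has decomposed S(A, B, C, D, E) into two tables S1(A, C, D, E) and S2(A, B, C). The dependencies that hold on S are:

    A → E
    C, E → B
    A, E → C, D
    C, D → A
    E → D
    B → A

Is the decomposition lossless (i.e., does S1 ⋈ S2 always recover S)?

Yes

Common attributes: S1 ∩ S2 = {A, C}.
Closure of {A, C}: A → E applies, adding E; C, E → B applies, adding B; A, E → C, D applies, adding D. So (A, C)⁺ = {A, B, C, D, E}.
This closure contains every attribute of S1, so S1 ∩ S2 → S1. The join is lossless.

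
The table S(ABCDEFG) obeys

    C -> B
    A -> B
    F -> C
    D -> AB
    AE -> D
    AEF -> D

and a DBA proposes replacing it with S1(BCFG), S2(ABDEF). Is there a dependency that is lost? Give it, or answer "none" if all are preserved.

none

C → B lies within S1.
A → B lies within S2.
F → C lies within S1.
D → AB lies within S2.
AE → D lies within S2.
AEF → D lies within S2.
Every dependency is enforceable on the fragments, so the decomposition is dependency-preserving.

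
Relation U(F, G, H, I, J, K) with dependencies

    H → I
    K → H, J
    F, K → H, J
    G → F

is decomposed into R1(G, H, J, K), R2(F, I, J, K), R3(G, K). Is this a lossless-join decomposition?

No

Chase test. Columns are F, G, H, I, J, K; row i has aⱼ where attribute j ∈ Ri, else bᵢⱼ.
Initial tableau (one row per fragment):
  row 1: b11 a2 a3 b14 a5 a6
  row 2: a1 b22 b23 a4 a5 a6
  row 3: b31 a2 b33 b34 b35 a6
Rows 1 and 2 agree on K; apply K→H, J and equate their H, J entries.
Rows 1 and 3 agree on K; apply K→H, J and equate their H, J entries.
Rows 1 and 3 agree on G; apply G→F and equate their F entries.
Rows 1 and 2 agree on H; apply H→I and equate their I entries.
Rows 1 and 3 agree on H; apply H→I and equate their I entries.
No row becomes fully distinguished — the join is lossy.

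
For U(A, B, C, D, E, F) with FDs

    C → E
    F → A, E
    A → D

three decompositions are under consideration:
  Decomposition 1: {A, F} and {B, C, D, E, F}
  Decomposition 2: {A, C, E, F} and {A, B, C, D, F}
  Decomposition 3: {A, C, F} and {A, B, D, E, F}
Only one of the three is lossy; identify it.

Decomposition 3

Decomposition 1: common = {F}, closure = {A, D, E, F} → lossless.
Decomposition 2: common = {A, C, F}, closure = {A, C, D, E, F} → lossless.
Decomposition 3: common = {A, F}, closure = {A, D, E, F} → lossy.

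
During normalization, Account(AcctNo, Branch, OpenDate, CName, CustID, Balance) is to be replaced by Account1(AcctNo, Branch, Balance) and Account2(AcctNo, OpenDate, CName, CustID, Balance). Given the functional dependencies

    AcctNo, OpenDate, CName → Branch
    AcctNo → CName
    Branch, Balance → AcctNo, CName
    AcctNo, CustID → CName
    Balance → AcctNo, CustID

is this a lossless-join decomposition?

Common attributes: Account1 ∩ Account2 = {AcctNo, Balance}.
Closure of {AcctNo, Balance}: AcctNo → CName applies, adding CName; Balance → AcctNo, CustID applies, adding CustID. So (AcctNo, Balance)⁺ = {AcctNo, CName, CustID, Balance}.
The closure contains neither all of Account1 = {AcctNo, Branch, Balance} nor all of Account2 = {AcctNo, OpenDate, CName, CustID, Balance}, so the common attributes are not a superkey of either fragment. The join is lossy.

No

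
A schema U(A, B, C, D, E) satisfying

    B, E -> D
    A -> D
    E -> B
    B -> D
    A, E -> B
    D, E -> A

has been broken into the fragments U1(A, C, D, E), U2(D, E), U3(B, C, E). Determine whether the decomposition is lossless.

Yes

Chase test. Columns are A, B, C, D, E; row i has aⱼ where attribute j ∈ Ui, else bᵢⱼ.
Initial tableau (one row per fragment):
  row 1: a1 b12 a3 a4 a5
  row 2: b21 b22 b23 a4 a5
  row 3: b31 a2 a3 b34 a5
Rows 1 and 2 agree on E; apply E→B and equate their B entries.
Rows 1 and 3 agree on E; apply E→B and equate their B entries.
Rows 1 and 3 agree on B; apply B→D and equate their D entries.
Rows 1 and 2 agree on D, E; apply D, E→A and equate their A entries.
Rows 1 and 3 agree on D, E; apply D, E→A and equate their A entries.
Row 1 is now all distinguished symbols — the join is lossless.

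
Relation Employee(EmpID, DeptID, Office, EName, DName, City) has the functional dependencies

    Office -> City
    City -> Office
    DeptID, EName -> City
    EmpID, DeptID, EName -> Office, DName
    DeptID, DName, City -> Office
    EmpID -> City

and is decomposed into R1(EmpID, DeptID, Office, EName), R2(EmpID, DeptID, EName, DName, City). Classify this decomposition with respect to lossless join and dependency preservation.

lossless but not dependency-preserving

Lossless test: (EmpID, DeptID, EName)⁺ = {EmpID, DeptID, Office, EName, DName, City}, which contains all of one fragment — lossless.
Dependency preservation: the restricted closure of {Office} across the fragments never reaches {City}, so Office → City cannot be enforced without a join — not preserved.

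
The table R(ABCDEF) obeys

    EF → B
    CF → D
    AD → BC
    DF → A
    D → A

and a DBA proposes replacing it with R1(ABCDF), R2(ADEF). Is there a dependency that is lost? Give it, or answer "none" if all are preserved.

Check EF → B: no single fragment contains all of {BEF}, and the restricted closure of {EF} across the fragments never reaches {B}.
CF → D is preserved.
AD → BC is preserved.
DF → A is preserved.
D → A is preserved.

EF → B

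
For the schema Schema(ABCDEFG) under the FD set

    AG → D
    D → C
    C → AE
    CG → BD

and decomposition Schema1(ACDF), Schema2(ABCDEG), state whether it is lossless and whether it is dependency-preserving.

lossy but dependency-preserving

Lossless test: (ACD)⁺ = {ACDE}, which is a superkey of neither fragment — lossy.
Dependency preservation: every FD's attributes lie within a single fragment, so each can be enforced locally — preserved.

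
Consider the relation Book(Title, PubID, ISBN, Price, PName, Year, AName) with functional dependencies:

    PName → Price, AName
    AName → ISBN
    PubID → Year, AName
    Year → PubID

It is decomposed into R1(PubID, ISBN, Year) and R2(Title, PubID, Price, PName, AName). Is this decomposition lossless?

Yes

Common attributes: R1 ∩ R2 = {PubID}.
Closure of {PubID}: PubID → Year, AName applies, adding Year, AName; AName → ISBN applies, adding ISBN. So (PubID)⁺ = {PubID, ISBN, Year, AName}.
This closure contains every attribute of R1, so R1 ∩ R2 → R1. The join is lossless.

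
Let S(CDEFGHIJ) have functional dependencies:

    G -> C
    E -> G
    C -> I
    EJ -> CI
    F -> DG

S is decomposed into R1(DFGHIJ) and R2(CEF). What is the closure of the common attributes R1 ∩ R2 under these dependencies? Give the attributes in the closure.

CDFGI

R1 ∩ R2 = {F}.
F → DG applies, adding DG
G → C applies, adding C
C → I applies, adding I
Closure: {CDFGI}.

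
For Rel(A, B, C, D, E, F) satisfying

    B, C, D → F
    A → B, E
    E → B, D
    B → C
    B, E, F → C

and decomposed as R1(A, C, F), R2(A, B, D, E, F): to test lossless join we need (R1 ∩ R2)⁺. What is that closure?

R1 ∩ R2 = {A, F}.
A → B, E applies, adding B, E
E → B, D applies, adding D
B → C applies, adding C
Closure: {A, B, C, D, E, F}.

A, B, C, D, E, F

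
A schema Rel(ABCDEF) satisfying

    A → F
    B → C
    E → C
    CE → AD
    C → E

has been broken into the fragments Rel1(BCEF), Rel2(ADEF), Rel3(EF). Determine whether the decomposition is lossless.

Chase test. Columns are ABCDEF; row i has aⱼ where attribute j ∈ Reli, else bᵢⱼ.
Initial tableau (one row per fragment):
  row 1: b11 a2 a3 b14 a5 a6
  row 2: a1 b22 b23 a4 a5 a6
  row 3: b31 b32 b33 b34 a5 a6
Rows 1 and 2 agree on E; apply E→C and equate their C entries.
Rows 1 and 3 agree on E; apply E→C and equate their C entries.
Rows 1 and 2 agree on CE; apply CE→AD and equate their AD entries.
Rows 1 and 3 agree on CE; apply CE→AD and equate their AD entries.
Row 1 is now all distinguished symbols — the join is lossless.

Yes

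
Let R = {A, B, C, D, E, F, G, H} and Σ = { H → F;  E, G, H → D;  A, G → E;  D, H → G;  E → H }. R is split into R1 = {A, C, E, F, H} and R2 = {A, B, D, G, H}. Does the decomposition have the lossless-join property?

No

Common attributes: R1 ∩ R2 = {A, H}.
Closure of {A, H}: H → F applies, adding F. So (A, H)⁺ = {A, F, H}.
The closure contains neither all of R1 = {A, C, E, F, H} nor all of R2 = {A, B, D, G, H}, so the common attributes are not a superkey of either fragment. The join is lossy.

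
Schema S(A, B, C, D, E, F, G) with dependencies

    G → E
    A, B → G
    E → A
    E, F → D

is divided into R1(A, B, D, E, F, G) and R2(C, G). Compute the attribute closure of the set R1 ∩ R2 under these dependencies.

R1 ∩ R2 = {G}.
G → E applies, adding E
E → A applies, adding A
Closure: {A, E, G}.

A, E, G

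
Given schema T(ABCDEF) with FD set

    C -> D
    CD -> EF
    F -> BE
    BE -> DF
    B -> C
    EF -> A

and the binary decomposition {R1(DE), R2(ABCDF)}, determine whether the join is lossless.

Common attributes: R1 ∩ R2 = {D}.
No dependency enlarges {D}, so (D)⁺ = {D}.
The closure contains neither all of R1 = {DE} nor all of R2 = {ABCDF}, so the common attributes are not a superkey of either fragment. The join is lossy.

No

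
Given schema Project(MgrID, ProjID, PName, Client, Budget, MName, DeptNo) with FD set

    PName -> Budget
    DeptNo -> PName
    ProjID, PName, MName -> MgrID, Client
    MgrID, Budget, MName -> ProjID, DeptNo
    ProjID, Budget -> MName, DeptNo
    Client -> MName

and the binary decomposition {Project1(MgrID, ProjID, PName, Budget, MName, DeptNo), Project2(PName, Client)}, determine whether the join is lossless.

No

Common attributes: Project1 ∩ Project2 = {PName}.
Closure of {PName}: PName → Budget applies, adding Budget. So (PName)⁺ = {PName, Budget}.
The closure contains neither all of Project1 = {MgrID, ProjID, PName, Budget, MName, DeptNo} nor all of Project2 = {PName, Client}, so the common attributes are not a superkey of either fragment. The join is lossy.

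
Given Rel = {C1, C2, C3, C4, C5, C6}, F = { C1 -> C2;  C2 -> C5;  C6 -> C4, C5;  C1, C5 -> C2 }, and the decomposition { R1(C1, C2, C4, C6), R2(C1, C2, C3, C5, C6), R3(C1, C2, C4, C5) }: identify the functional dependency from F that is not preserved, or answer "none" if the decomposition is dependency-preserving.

none

C1 → C2 lies within R1.
C2 → C5 lies within R2.
C6 → C4, C5: restricted closure across fragments reaches C4, C5.
C1, C5 → C2 lies within R2.
Every dependency is enforceable on the fragments, so the decomposition is dependency-preserving.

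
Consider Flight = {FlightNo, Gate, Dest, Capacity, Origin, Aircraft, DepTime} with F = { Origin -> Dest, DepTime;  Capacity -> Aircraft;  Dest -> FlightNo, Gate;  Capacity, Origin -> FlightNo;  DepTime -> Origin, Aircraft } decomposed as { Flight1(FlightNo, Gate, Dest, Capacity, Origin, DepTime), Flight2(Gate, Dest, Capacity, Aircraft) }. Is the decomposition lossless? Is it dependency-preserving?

lossless but not dependency-preserving

Lossless test: (Gate, Dest, Capacity)⁺ = {FlightNo, Gate, Dest, Capacity, Aircraft}, which contains all of one fragment — lossless.
Dependency preservation: the restricted closure of {DepTime} across the fragments never reaches {Origin, Aircraft}, so DepTime → Origin, Aircraft cannot be enforced without a join — not preserved.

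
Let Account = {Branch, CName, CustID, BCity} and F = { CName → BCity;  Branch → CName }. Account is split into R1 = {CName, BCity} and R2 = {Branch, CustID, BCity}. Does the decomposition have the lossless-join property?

No

Common attributes: R1 ∩ R2 = {BCity}.
No dependency enlarges {BCity}, so (BCity)⁺ = {BCity}.
The closure contains neither all of R1 = {CName, BCity} nor all of R2 = {Branch, CustID, BCity}, so the common attributes are not a superkey of either fragment. The join is lossy.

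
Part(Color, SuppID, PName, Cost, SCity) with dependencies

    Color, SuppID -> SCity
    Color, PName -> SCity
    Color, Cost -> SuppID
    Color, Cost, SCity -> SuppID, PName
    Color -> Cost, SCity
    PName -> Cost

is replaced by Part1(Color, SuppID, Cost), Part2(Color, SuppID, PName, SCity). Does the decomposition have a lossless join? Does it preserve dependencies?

Lossless test: (Color, SuppID)⁺ = {Color, SuppID, PName, Cost, SCity}, which contains all of one fragment — lossless.
Dependency preservation: the restricted closure of {PName} across the fragments never reaches {Cost}, so PName → Cost cannot be enforced without a join — not preserved.

lossless but not dependency-preserving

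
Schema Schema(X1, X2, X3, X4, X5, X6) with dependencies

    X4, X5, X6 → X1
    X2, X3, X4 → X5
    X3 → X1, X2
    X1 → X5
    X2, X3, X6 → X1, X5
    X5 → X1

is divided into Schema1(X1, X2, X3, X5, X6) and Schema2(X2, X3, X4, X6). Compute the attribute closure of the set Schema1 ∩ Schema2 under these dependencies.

Schema1 ∩ Schema2 = {X2, X3, X6}.
X3 → X1, X2 applies, adding X1
X1 → X5 applies, adding X5
Closure: {X1, X2, X3, X5, X6}.

X1, X2, X3, X5, X6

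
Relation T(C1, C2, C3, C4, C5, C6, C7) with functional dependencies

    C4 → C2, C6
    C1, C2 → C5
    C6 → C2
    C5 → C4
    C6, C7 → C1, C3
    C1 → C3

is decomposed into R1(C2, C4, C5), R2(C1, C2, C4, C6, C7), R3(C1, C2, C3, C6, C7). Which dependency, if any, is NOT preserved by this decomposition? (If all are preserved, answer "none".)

C1, C2 → C5

Check C1, C2 → C5: no single fragment contains all of {C1, C2, C5}, and the restricted closure of {C1, C2} across the fragments never reaches {C5}.
C4 → C2, C6 is preserved.
C6 → C2 is preserved.
C5 → C4 is preserved.
C6, C7 → C1, C3 is preserved.
C1 → C3 is preserved.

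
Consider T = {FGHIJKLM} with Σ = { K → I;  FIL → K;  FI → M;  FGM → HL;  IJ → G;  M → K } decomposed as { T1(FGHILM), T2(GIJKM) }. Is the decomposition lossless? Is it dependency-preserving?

Lossless test: (GIM)⁺ = {GIKM}, which is a superkey of neither fragment — lossy.
Dependency preservation: FIL → K is not contained in any single fragment, but the restricted closure of its left-hand side across the fragments still reaches the right-hand side; the remaining FDs each lie inside some fragment. All dependencies are preserved.

lossy but dependency-preserving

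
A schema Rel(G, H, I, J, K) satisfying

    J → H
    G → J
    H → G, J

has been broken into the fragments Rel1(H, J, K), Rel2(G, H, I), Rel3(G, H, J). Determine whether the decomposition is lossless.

No

Chase test. Columns are G, H, I, J, K; row i has aⱼ where attribute j ∈ Reli, else bᵢⱼ.
Initial tableau (one row per fragment):
  row 1: b11 a2 b13 a4 a5
  row 2: a1 a2 a3 b24 b25
  row 3: a1 a2 b33 a4 b35
Rows 2 and 3 agree on G; apply G→J and equate their J entries.
Rows 1 and 2 agree on H; apply H→G, J and equate their G, J entries.
No row becomes fully distinguished — the join is lossy.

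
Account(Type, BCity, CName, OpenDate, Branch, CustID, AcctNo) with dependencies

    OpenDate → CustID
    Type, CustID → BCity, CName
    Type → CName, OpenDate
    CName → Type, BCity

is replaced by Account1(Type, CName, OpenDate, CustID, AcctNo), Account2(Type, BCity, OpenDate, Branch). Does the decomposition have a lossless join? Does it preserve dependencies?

Lossless test: (Type, OpenDate)⁺ = {Type, BCity, CName, OpenDate, CustID}, which is a superkey of neither fragment — lossy.
Dependency preservation: Type, CustID → BCity, CName; CName → Type, BCity are not contained in any single fragment, but the restricted closure of each left-hand side across the fragments still reaches the right-hand side; the remaining FDs each lie inside some fragment. All dependencies are preserved.

lossy but dependency-preserving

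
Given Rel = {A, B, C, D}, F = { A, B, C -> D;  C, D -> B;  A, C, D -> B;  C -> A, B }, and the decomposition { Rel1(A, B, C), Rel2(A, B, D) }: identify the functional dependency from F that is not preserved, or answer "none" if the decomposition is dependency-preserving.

Check A, B, C → D: no single fragment contains all of {A, B, C, D}, and the restricted closure of {A, B, C} across the fragments never reaches {D}.
C, D → B is preserved.
A, C, D → B is preserved.
C → A, B is preserved.

A, B, C -> D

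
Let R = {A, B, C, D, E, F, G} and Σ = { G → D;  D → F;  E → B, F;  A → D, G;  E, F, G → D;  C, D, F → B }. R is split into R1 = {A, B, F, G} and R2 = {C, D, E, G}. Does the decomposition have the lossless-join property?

Common attributes: R1 ∩ R2 = {G}.
Closure of {G}: G → D applies, adding D; D → F applies, adding F. So (G)⁺ = {D, F, G}.
The closure contains neither all of R1 = {A, B, F, G} nor all of R2 = {C, D, E, G}, so the common attributes are not a superkey of either fragment. The join is lossy.

No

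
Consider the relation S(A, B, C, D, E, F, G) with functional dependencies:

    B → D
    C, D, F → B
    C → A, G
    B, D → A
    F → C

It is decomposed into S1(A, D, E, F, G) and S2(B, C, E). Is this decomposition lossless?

No

Common attributes: S1 ∩ S2 = {E}.
No dependency enlarges {E}, so (E)⁺ = {E}.
The closure contains neither all of S1 = {A, D, E, F, G} nor all of S2 = {B, C, E}, so the common attributes are not a superkey of either fragment. The join is lossy.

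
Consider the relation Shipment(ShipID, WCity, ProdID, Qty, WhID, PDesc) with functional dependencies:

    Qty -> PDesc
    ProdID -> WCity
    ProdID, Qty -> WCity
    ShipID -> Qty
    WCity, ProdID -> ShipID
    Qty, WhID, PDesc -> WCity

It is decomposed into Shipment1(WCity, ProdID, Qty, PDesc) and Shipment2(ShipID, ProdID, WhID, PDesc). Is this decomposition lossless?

Yes

Common attributes: Shipment1 ∩ Shipment2 = {ProdID, PDesc}.
Closure of {ProdID, PDesc}: ProdID → WCity applies, adding WCity; WCity, ProdID → ShipID applies, adding ShipID; ShipID → Qty applies, adding Qty. So (ProdID, PDesc)⁺ = {ShipID, WCity, ProdID, Qty, PDesc}.
This closure contains every attribute of Shipment1, so Shipment1 ∩ Shipment2 → Shipment1. The join is lossless.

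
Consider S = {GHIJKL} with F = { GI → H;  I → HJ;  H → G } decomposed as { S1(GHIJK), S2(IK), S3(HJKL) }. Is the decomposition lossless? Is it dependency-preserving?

Lossless test (chase): Rows 1 and 2 agree on I; apply I→HJ and equate their HJ entries. Rows 1 and 2 agree on H; apply H→G and equate their G entries. Rows 1 and 3 agree on H; apply H→G and equate their G entries. No row becomes fully distinguished — the join is lossy.
Dependency preservation: every FD's attributes lie within a single fragment, so each can be enforced locally — preserved.

lossy but dependency-preserving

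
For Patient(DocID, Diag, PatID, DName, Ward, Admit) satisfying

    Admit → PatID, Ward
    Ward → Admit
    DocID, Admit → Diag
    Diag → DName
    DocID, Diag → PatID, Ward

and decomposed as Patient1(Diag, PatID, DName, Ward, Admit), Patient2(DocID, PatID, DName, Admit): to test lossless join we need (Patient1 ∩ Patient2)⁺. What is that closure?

Patient1 ∩ Patient2 = {PatID, DName, Admit}.
Admit → PatID, Ward applies, adding Ward
Closure: {PatID, DName, Ward, Admit}.

PatID, DName, Ward, Admit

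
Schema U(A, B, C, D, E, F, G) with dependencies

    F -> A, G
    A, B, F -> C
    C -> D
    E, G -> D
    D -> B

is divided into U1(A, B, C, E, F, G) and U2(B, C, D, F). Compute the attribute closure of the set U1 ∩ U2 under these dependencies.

U1 ∩ U2 = {B, C, F}.
F → A, G applies, adding A, G
C → D applies, adding D
Closure: {A, B, C, D, F, G}.

A, B, C, D, F, G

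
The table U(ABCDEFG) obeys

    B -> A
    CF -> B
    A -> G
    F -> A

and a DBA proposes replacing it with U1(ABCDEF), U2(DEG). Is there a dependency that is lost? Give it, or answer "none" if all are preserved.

A -> G

Check A → G: no single fragment contains all of {AG}, and the restricted closure of {A} across the fragments never reaches {G}.
B → A is preserved.
CF → B is preserved.
F → A is preserved.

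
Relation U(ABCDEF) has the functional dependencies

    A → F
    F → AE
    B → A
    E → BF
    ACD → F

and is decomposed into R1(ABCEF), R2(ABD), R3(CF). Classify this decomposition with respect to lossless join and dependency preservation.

Lossless test (chase): Rows 1 and 2 agree on A; apply A→F and equate their F entries. Rows 1 and 2 agree on F; apply F→AE and equate their AE entries. Rows 1 and 3 agree on F; apply F→AE and equate their AE entries. Rows 1 and 3 agree on E; apply E→BF and equate their BF entries. No row becomes fully distinguished — the join is lossy.
Dependency preservation: ACD → F is not contained in any single fragment, but the restricted closure of its left-hand side across the fragments still reaches the right-hand side; the remaining FDs each lie inside some fragment. All dependencies are preserved.

lossy but dependency-preserving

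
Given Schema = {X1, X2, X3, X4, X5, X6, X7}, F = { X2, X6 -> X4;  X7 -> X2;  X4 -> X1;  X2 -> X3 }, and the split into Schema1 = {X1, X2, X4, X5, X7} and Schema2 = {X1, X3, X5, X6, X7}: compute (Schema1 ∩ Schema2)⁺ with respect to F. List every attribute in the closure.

Schema1 ∩ Schema2 = {X1, X5, X7}.
X7 → X2 applies, adding X2
X2 → X3 applies, adding X3
Closure: {X1, X2, X3, X5, X7}.

X1, X2, X3, X5, X7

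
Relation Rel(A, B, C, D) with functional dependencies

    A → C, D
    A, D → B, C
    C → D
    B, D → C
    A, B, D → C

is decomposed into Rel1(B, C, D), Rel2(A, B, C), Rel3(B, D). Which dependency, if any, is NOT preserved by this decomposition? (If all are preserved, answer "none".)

none

A → C, D: restricted closure across fragments reaches C, D.
A, D → B, C: restricted closure across fragments reaches B, C.
C → D lies within Rel1.
B, D → C lies within Rel1.
A, B, D → C: restricted closure across fragments reaches C.
Every dependency is enforceable on the fragments, so the decomposition is dependency-preserving.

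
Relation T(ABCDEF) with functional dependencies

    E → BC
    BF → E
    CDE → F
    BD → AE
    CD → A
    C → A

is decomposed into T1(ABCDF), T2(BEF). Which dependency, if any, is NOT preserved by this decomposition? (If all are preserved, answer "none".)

E → BC

Check E → BC: no single fragment contains all of {BCE}, and the restricted closure of {E} across the fragments never reaches {BC}.
BF → E is preserved.
CDE → F is preserved.
BD → AE is preserved.
CD → A is preserved.
C → A is preserved.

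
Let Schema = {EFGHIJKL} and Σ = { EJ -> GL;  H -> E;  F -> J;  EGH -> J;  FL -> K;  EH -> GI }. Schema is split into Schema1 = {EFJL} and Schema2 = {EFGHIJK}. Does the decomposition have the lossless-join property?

Common attributes: Schema1 ∩ Schema2 = {EFJ}.
Closure of {EFJ}: EJ → GL applies, adding GL; FL → K applies, adding K. So (EFJ)⁺ = {EFGJKL}.
This closure contains every attribute of Schema1, so Schema1 ∩ Schema2 → Schema1. The join is lossless.

Yes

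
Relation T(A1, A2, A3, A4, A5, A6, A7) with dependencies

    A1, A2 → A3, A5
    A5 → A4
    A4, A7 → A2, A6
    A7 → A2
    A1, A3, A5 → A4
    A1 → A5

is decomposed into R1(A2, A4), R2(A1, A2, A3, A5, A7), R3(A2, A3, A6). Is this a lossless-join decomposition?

No

Chase test. Columns are A1, A2, A3, A4, A5, A6, A7; row i has aⱼ where attribute j ∈ Ri, else bᵢⱼ.
Initial tableau (one row per fragment):
  row 1: b11 a2 b13 a4 b15 b16 b17
  row 2: a1 a2 a3 b24 a5 b26 a7
  row 3: b31 a2 a3 b34 b35 a6 b37
No row becomes fully distinguished — the join is lossy.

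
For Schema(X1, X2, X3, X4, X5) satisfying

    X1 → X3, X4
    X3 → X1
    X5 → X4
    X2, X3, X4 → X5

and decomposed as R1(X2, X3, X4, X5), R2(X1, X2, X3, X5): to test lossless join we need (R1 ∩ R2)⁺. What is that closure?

R1 ∩ R2 = {X2, X3, X5}.
X3 → X1 applies, adding X1
X5 → X4 applies, adding X4
Closure: {X1, X2, X3, X4, X5}.

X1, X2, X3, X4, X5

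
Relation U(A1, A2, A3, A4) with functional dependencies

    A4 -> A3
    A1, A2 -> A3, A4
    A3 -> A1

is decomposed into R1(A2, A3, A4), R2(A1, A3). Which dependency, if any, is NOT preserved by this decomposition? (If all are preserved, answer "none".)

A1, A2 -> A3, A4

Check A1, A2 → A3, A4: no single fragment contains all of {A1, A2, A3, A4}, and the restricted closure of {A1, A2} across the fragments never reaches {A3, A4}.
A4 → A3 is preserved.
A3 → A1 is preserved.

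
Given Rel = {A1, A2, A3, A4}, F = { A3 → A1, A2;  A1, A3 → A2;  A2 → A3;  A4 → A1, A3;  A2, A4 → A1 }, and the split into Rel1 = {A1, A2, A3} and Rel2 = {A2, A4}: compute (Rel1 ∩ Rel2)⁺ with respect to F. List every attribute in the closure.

Rel1 ∩ Rel2 = {A2}.
A2 → A3 applies, adding A3
A3 → A1, A2 applies, adding A1
Closure: {A1, A2, A3}.

A1, A2, A3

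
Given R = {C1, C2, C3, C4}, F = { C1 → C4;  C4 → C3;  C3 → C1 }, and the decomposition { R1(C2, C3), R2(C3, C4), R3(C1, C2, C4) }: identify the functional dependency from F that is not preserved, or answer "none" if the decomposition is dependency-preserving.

C1 → C4 lies within R3.
C4 → C3 lies within R2.
C3 → C1: restricted closure across fragments reaches C1.
Every dependency is enforceable on the fragments, so the decomposition is dependency-preserving.

none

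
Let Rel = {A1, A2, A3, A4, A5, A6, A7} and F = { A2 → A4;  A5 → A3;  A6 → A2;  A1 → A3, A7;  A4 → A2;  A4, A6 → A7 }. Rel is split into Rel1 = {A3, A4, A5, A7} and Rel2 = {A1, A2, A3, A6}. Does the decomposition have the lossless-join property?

Common attributes: Rel1 ∩ Rel2 = {A3}.
No dependency enlarges {A3}, so (A3)⁺ = {A3}.
The closure contains neither all of Rel1 = {A3, A4, A5, A7} nor all of Rel2 = {A1, A2, A3, A6}, so the common attributes are not a superkey of either fragment. The join is lossy.

No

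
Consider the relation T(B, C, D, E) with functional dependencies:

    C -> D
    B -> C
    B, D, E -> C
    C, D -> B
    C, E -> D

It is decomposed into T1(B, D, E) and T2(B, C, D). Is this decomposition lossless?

Common attributes: T1 ∩ T2 = {B, D}.
Closure of {B, D}: B → C applies, adding C. So (B, D)⁺ = {B, C, D}.
This closure contains every attribute of T2, so T1 ∩ T2 → T2. The join is lossless.

Yes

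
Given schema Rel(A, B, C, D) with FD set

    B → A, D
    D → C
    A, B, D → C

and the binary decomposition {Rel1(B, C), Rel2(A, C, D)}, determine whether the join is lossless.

No

Common attributes: Rel1 ∩ Rel2 = {C}.
No dependency enlarges {C}, so (C)⁺ = {C}.
The closure contains neither all of Rel1 = {B, C} nor all of Rel2 = {A, C, D}, so the common attributes are not a superkey of either fragment. The join is lossy.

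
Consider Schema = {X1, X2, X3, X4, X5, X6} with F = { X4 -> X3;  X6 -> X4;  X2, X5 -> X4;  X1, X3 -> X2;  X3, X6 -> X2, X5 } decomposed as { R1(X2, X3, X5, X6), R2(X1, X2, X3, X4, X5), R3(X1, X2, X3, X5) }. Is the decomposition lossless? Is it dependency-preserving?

Lossless test (chase): Rows 1 and 2 agree on X2, X5; apply X2, X5→X4 and equate their X4 entries. Rows 1 and 3 agree on X2, X5; apply X2, X5→X4 and equate their X4 entries. No row becomes fully distinguished — the join is lossy.
Dependency preservation: X6 → X4 is not contained in any single fragment, but the restricted closure of its left-hand side across the fragments still reaches the right-hand side; the remaining FDs each lie inside some fragment. All dependencies are preserved.

lossy but dependency-preserving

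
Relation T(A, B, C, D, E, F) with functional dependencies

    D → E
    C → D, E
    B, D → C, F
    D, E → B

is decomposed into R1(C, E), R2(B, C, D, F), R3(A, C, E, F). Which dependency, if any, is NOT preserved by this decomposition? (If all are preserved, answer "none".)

none

D → E: restricted closure across fragments reaches E.
C → D, E: restricted closure across fragments reaches D, E.
B, D → C, F lies within R2.
D, E → B: restricted closure across fragments reaches B.
Every dependency is enforceable on the fragments, so the decomposition is dependency-preserving.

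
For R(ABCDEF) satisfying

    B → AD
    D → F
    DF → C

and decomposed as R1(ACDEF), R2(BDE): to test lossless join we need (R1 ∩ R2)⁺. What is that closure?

CDEF

R1 ∩ R2 = {DE}.
D → F applies, adding F
DF → C applies, adding C
Closure: {CDEF}.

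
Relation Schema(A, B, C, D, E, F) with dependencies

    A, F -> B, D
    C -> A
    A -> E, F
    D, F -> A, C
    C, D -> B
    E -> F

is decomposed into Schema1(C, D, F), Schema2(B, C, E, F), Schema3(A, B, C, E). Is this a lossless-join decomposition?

Chase test. Columns are A, B, C, D, E, F; row i has aⱼ where attribute j ∈ Schemai, else bᵢⱼ.
Initial tableau (one row per fragment):
  row 1: b11 b12 a3 a4 b15 a6
  row 2: b21 a2 a3 b24 a5 a6
  row 3: a1 a2 a3 b34 a5 b36
Rows 1 and 2 agree on C; apply C→A and equate their A entries.
Rows 1 and 3 agree on C; apply C→A and equate their A entries.
Rows 1 and 2 agree on A; apply A→E, F and equate their E, F entries.
Rows 1 and 3 agree on A; apply A→E, F and equate their E, F entries.
Rows 1 and 2 agree on A, F; apply A, F→B, D and equate their B, D entries.
Rows 1 and 3 agree on A, F; apply A, F→B, D and equate their B, D entries.
Row 1 is now all distinguished symbols — the join is lossless.

Yes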